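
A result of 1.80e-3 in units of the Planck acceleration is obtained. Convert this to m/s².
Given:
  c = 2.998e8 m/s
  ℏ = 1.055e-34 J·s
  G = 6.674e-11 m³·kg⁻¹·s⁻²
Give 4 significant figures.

1.001e49 m/s²

One Planck acceleration: a_P = √(c⁷/(ℏG)) = 5.560e51 m/s².
1.80e-3 × 5.560e51 m/s² = 1.001e49 m/s²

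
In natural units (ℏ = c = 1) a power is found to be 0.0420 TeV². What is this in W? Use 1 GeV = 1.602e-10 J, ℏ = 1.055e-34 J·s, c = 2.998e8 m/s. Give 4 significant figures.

1.022e19 W

Power is [E]/[T] = [E]²/ℏ.
1 GeV² → 1/ℏ × (1 GeV in J)² = 2.433e14 W.
Convert the energy scale: 0.0420 TeV² = 4.20e4 GeV².
Result: 4.20e4 × 2.433e14 = 1.022e19 W.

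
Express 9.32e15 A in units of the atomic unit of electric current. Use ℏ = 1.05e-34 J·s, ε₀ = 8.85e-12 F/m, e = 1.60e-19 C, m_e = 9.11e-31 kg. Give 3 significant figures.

atomic unit of electric current: I_au = e E_h/ℏ = m_e e⁵/((4πε₀)²ℏ³) = 6.67e-3 A.
9.32e15 / 6.67e-3 = 1.40e18

1.40e18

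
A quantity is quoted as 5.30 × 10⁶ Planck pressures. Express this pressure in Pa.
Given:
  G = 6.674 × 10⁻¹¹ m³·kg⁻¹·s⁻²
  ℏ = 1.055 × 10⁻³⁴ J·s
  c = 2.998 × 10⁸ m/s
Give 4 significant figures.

2.455 × 10¹²⁰ Pa

One Planck pressure: p_P = c⁷/(ℏG²) = 4.632 × 10¹¹³ Pa.
5.30 × 10⁶ × 4.632 × 10¹¹³ Pa = 2.455 × 10¹²⁰ Pa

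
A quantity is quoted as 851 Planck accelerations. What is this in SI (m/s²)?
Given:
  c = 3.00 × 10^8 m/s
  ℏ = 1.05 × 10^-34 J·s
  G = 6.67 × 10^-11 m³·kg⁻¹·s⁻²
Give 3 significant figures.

One Planck acceleration: a_P = √(c⁷/(ℏG)) = 5.59 × 10^51 m/s².
851 × 5.59 × 10^51 m/s² = 4.76 × 10^54 m/s²

4.76 × 10^54 m/s²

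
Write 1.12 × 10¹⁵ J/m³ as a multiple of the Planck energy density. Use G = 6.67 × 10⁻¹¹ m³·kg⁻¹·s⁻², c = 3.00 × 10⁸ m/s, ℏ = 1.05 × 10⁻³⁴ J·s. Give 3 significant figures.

2.39 × 10⁻⁹⁹

Planck energy density: u_P = c⁷/(ℏG²) = 4.68 × 10¹¹³ J/m³.
1.12 × 10¹⁵ / 4.68 × 10¹¹³ = 2.39 × 10⁻⁹⁹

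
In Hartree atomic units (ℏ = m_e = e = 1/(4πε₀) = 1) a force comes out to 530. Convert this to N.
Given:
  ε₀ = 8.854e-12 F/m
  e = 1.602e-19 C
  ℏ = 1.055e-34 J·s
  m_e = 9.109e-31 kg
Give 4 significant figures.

One atomic unit of force: F_au = E_h/a₀ = m_e²e⁶/((4πε₀)³ℏ⁴) = 8.220e-8 N.
530 × 8.220e-8 N = 4.356e-5 N

4.356e-5 N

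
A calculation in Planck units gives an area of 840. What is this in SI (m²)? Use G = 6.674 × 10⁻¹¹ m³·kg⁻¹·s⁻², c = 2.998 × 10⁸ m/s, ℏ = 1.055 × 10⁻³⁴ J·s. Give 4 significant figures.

2.195 × 10⁻⁶⁷ m²

One Planck area: A_P = ℏG/c³ = 2.613 × 10⁻⁷⁰ m².
840 × 2.613 × 10⁻⁷⁰ m² = 2.195 × 10⁻⁶⁷ m²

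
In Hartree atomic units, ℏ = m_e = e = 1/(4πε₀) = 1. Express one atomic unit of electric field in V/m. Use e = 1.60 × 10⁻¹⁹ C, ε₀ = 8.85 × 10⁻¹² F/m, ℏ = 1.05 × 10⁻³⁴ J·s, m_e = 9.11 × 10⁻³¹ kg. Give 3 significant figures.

The unique combination of the constants set to 1 with dimensions of electric field is E_au = E_h/(e a₀) = m_e²e⁵/((4πε₀)³ℏ⁴).
E_h = 4.38 × 10⁻¹⁸ J
a₀ = 5.26 × 10⁻¹¹ m
E_h/(e·a₀) = 5.20 × 10¹¹ V/m

5.20 × 10¹¹ V/m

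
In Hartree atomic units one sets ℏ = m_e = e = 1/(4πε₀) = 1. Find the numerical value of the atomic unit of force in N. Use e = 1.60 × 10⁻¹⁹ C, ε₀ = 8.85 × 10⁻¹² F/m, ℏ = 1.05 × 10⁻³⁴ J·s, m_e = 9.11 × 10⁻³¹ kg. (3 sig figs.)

F_au = E_h/a₀ = m_e²e⁶/((4πε₀)³ℏ⁴)
E_h = 4.38 × 10⁻¹⁸ J
a₀ = 5.26 × 10⁻¹¹ m
E_h/a₀ = 8.33 × 10⁻⁸ N

8.33 × 10⁻⁸ N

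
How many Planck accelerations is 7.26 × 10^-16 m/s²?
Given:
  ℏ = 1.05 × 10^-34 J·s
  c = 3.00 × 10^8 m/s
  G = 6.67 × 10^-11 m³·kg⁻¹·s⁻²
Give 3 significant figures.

1.30 × 10^-67

Planck acceleration: a_P = √(c⁷/(ℏG)) = 5.59 × 10^51 m/s².
7.26 × 10^-16 / 5.59 × 10^51 = 1.30 × 10^-67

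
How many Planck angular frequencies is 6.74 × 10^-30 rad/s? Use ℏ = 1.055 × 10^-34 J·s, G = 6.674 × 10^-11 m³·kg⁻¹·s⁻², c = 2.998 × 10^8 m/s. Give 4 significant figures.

3.634 × 10^-73

Planck angular frequency: ω_P = √(c⁵/(ℏG)) = 1.855 × 10^43 rad/s.
6.74 × 10^-30 / 1.855 × 10^43 = 3.634 × 10^-73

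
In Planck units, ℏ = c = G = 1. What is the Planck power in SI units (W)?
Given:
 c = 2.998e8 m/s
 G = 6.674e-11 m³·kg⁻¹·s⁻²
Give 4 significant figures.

From ℏ = c = G = 1 the power scale is P_P = c⁵/G.
  = 2.422e42 / 6.674e-11
  = 3.629e52 W

3.629e52 W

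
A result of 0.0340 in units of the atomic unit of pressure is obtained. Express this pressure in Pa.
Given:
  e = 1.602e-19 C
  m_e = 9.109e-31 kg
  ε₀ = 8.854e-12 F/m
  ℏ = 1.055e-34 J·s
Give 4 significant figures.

9.959e11 Pa

One atomic unit of pressure: P_au = E_h/a₀³ = m_e⁴e¹⁰/((4πε₀)⁵ℏ⁸) = 2.929e13 Pa.
0.0340 × 2.929e13 Pa = 9.959e11 Pa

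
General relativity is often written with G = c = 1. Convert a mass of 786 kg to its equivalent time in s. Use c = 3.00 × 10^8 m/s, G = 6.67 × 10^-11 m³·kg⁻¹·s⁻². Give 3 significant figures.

Mass → time via G/c³.
786 kg × (G/c³) = 1.94 × 10^-33 s

1.94 × 10^-33 s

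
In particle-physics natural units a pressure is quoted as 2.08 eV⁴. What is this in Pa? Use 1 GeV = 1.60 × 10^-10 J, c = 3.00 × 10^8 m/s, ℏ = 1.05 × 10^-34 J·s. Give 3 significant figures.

43.6 Pa

Pressure is [E]/[L]³ = [E]⁴/(ℏc)³.
1 GeV⁴ → 1/(ℏc)³ × (1 GeV in J)⁴ = 2.10 × 10^37 Pa.
Convert the energy scale: 2.08 eV⁴ = 2.08 × 10^-36 GeV⁴.
Result: 2.08 × 10^-36 × 2.10 × 10^37 = 43.6 Pa.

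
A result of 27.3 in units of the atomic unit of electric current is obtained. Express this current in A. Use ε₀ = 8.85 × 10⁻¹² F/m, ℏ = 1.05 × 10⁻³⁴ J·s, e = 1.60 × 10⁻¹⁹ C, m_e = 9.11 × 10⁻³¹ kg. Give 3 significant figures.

0.182 A

One atomic unit of electric current: I_au = e E_h/ℏ = m_e e⁵/((4πε₀)²ℏ³) = 6.67 × 10⁻³ A.
27.3 × 6.67 × 10⁻³ A = 0.182 A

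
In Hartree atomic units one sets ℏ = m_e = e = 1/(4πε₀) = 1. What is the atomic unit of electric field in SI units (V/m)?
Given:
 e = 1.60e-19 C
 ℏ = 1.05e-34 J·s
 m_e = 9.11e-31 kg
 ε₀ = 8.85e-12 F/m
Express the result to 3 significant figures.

5.20e11 V/m

E_au = E_h/(e a₀) = m_e²e⁵/((4πε₀)³ℏ⁴)
E_h = 4.38e-18 J
a₀ = 5.26e-11 m
E_h/(e·a₀) = 5.20e11 V/m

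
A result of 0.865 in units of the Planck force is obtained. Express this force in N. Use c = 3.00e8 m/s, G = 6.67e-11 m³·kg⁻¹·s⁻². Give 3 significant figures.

1.05e44 N

One Planck force: F_P = c⁴/G = 1.21e44 N.
0.865 × 1.21e44 N = 1.05e44 N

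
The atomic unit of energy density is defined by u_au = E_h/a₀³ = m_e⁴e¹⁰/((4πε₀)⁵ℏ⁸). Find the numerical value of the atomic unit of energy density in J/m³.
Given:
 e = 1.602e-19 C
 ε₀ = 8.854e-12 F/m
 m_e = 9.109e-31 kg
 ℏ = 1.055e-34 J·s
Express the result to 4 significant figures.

u_au = E_h/a₀³ = m_e⁴e¹⁰/((4πε₀)⁵ℏ⁸)
E_h = 4.354e-18 J
a₀ = 5.297e-11 m
E_h/a₀³ = 2.929e13 J/m³

2.929e13 J/m³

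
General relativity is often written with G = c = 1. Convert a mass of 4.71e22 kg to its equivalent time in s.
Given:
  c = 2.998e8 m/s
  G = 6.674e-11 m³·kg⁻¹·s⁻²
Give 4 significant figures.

1.167e-13 s

Mass → time via G/c³.
4.71e22 kg × (G/c³) = 1.167e-13 s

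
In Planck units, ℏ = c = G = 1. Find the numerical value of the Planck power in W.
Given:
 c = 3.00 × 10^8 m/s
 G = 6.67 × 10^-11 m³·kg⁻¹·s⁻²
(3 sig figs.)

Dimensional analysis gives P_P = c⁵/G.
  = 2.43 × 10^42 / 6.67 × 10^-11
  = 3.64 × 10^52 W

3.64 × 10^52 W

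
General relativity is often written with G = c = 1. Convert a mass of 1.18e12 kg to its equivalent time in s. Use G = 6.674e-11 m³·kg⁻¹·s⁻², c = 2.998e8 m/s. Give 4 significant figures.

2.923e-24 s

Mass → time via G/c³.
1.18e12 kg × (G/c³) = 2.923e-24 s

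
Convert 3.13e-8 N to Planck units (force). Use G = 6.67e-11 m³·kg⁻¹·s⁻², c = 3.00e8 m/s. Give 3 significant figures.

Planck force: F_P = c⁴/G = 1.21e44 N.
3.13e-8 / 1.21e44 = 2.58e-52

2.58e-52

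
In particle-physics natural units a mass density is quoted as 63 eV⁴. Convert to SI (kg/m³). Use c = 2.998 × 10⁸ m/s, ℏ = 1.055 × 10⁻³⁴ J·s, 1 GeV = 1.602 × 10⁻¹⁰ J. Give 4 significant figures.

Mass density is [E]/(c²[L]³) = [E]⁴/(ℏ³c⁵).
1 GeV⁴ → 1/(ℏ³c⁵) × (1 GeV in J)⁴ = 2.316 × 10²⁰ kg/m³.
Convert the energy scale: 63 eV⁴ = 6.30 × 10⁻³⁵ GeV⁴.
Result: 6.30 × 10⁻³⁵ × 2.316 × 10²⁰ = 1.459 × 10⁻¹⁴ kg/m³.

1.459 × 10⁻¹⁴ kg/m³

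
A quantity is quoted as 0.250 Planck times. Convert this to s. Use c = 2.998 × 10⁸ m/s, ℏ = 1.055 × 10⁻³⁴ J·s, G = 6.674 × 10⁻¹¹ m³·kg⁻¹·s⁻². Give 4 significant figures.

One Planck time: t_P = √(ℏG/c⁵) = 5.392 × 10⁻⁴⁴ s.
0.250 × 5.392 × 10⁻⁴⁴ s = 1.348 × 10⁻⁴⁴ s

1.348 × 10⁻⁴⁴ s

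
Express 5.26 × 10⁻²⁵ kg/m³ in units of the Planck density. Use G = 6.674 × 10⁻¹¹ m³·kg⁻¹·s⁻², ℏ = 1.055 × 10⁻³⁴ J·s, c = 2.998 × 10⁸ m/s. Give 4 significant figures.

Planck density: ρ_P = c⁵/(ℏG²) = 5.154 × 10⁹⁶ kg/m³.
5.26 × 10⁻²⁵ / 5.154 × 10⁹⁶ = 1.021 × 10⁻¹²¹

1.021 × 10⁻¹²¹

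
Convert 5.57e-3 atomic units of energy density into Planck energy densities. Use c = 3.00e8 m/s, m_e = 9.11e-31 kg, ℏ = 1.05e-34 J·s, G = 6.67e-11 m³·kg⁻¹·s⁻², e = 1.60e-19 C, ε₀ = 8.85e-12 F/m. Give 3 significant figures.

3.58e-103

atomic unit of energy density: u_au = E_h/a₀³ = m_e⁴e¹⁰/((4πε₀)⁵ℏ⁸) = 3.01e13 J/m³
Planck energy density: u_P = c⁷/(ℏG²) = 4.68e113 J/m³
5.57e-3 × 3.01e13 / 4.68e113 = 3.58e-103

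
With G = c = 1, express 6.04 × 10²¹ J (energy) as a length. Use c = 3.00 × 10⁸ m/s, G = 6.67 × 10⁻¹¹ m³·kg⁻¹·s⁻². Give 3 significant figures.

4.97 × 10⁻²³ m

Energy → length via G/c⁴.
6.04 × 10²¹ J × (G/c⁴) = 4.97 × 10⁻²³ m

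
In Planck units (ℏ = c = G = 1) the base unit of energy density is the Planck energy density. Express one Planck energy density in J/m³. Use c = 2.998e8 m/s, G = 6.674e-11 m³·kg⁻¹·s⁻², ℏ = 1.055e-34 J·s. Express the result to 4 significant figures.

u_P = c⁷/(ℏG²)
  = 2.177e59 / 4.699e-55
  = 4.632e113 J/m³

4.632e113 J/m³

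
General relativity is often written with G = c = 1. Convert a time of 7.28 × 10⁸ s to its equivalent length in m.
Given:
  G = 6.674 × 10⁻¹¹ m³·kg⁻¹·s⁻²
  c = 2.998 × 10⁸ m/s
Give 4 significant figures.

Time → length via c.
7.28 × 10⁸ s × (c) = 2.183 × 10¹⁷ m

2.183 × 10¹⁷ m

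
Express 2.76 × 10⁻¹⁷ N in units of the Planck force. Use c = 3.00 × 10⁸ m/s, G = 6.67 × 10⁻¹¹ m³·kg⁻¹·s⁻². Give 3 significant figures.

2.27 × 10⁻⁶¹

Planck force: F_P = c⁴/G = 1.21 × 10⁴⁴ N.
2.76 × 10⁻¹⁷ / 1.21 × 10⁴⁴ = 2.27 × 10⁻⁶¹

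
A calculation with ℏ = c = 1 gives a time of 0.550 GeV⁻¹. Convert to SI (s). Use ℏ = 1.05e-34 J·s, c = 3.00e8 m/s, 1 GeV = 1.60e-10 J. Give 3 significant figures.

3.61e-25 s

A time is [E]⁻¹ in ℏ=c=1; restore one factor of ℏ.
1 GeV⁻¹ → ℏ × (1 GeV in J)⁻¹ = 6.56e-25 s.
Result: 0.550 × 6.56e-25 = 3.61e-25 s.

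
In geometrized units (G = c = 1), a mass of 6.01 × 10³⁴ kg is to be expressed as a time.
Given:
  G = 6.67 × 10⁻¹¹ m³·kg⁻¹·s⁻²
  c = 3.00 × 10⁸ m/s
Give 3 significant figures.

0.148 s

Mass → time via G/c³.
6.01 × 10³⁴ kg × (G/c³) = 0.148 s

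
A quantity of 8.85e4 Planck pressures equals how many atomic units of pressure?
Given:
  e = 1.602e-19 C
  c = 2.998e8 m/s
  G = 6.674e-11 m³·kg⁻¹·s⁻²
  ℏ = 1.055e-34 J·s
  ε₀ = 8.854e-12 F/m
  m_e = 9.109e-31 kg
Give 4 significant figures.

Planck pressure: p_P = c⁷/(ℏG²) = 4.632e113 Pa
atomic unit of pressure: P_au = E_h/a₀³ = m_e⁴e¹⁰/((4πε₀)⁵ℏ⁸) = 2.929e13 Pa
8.85e4 × 4.632e113 / 2.929e13 = 1.400e105

1.400e105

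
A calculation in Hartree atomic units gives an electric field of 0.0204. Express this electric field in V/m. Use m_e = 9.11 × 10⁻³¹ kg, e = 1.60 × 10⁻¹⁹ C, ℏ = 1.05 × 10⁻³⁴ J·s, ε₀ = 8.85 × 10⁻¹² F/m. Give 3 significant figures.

1.06 × 10¹⁰ V/m

One atomic unit of electric field: E_au = E_h/(e a₀) = m_e²e⁵/((4πε₀)³ℏ⁴) = 5.20 × 10¹¹ V/m.
0.0204 × 5.20 × 10¹¹ V/m = 1.06 × 10¹⁰ V/m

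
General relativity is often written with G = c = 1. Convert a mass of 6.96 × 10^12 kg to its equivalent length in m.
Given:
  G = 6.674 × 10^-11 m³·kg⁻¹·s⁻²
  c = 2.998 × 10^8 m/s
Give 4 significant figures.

In G = c = 1 units mass has dimensions of length; the conversion factor is G/c².
6.96 × 10^12 kg × (G/c²) = 5.168 × 10^-15 m

5.168 × 10^-15 m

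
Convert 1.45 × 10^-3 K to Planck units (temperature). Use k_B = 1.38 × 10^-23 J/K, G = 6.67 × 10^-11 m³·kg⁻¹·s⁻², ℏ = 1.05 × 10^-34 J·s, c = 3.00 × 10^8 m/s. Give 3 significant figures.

1.02 × 10^-35

Planck temperature: T_P = √(ℏc⁵/G) / k_B = 1.42 × 10^32 K.
1.45 × 10^-3 / 1.42 × 10^32 = 1.02 × 10^-35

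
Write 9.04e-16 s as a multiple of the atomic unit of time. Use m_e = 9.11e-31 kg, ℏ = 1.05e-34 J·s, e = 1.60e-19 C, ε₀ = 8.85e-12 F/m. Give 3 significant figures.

37.7

atomic unit of time: τ_au = (4πε₀)²ℏ³/(m_e e⁴) = 2.40e-17 s.
9.04e-16 / 2.40e-17 = 37.7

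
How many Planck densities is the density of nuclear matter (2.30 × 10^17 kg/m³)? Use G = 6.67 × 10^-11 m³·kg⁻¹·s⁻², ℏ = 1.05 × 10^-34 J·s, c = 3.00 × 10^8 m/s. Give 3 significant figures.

4.42 × 10^-80

Planck density: ρ_P = c⁵/(ℏG²) = 5.20 × 10^96 kg/m³.
2.30 × 10^17 / 5.20 × 10^96 = 4.42 × 10^-80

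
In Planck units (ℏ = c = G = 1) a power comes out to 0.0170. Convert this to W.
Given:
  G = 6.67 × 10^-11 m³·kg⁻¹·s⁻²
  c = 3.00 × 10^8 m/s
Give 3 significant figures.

One Planck power: P_P = c⁵/G = 3.64 × 10^52 W.
0.0170 × 3.64 × 10^52 W = 6.19 × 10^50 W

6.19 × 10^50 W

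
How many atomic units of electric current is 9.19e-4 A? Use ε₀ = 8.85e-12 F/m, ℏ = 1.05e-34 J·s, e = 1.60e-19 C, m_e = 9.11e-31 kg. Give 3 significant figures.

atomic unit of electric current: I_au = e E_h/ℏ = m_e e⁵/((4πε₀)²ℏ³) = 6.67e-3 A.
9.19e-4 / 6.67e-3 = 0.138

0.138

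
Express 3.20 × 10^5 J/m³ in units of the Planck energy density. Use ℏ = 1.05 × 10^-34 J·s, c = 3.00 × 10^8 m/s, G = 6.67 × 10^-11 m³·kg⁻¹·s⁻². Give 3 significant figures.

Planck energy density: u_P = c⁷/(ℏG²) = 4.68 × 10^113 J/m³.
3.20 × 10^5 / 4.68 × 10^113 = 6.84 × 10^-109

6.84 × 10^-109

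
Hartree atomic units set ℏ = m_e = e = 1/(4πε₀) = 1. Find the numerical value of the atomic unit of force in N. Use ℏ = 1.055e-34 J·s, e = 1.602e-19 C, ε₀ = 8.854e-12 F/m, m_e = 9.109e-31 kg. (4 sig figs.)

From ℏ = m_e = e = 1/(4πε₀) = 1 the force scale is F_au = E_h/a₀ = m_e²e⁶/((4πε₀)³ℏ⁴).
E_h = 4.354e-18 J
a₀ = 5.297e-11 m
E_h/a₀ = 8.220e-8 N

8.220e-8 N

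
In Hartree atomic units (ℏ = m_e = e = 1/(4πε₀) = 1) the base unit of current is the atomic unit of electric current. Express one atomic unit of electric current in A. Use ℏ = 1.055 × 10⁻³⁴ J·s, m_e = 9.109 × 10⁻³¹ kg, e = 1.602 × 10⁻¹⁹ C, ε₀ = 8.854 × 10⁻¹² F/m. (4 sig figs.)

6.612 × 10⁻³ A

I_au = e E_h/ℏ = m_e e⁵/((4πε₀)²ℏ³)
E_h = 4.354 × 10⁻¹⁸ J
e·E_h/ℏ = 6.612 × 10⁻³ A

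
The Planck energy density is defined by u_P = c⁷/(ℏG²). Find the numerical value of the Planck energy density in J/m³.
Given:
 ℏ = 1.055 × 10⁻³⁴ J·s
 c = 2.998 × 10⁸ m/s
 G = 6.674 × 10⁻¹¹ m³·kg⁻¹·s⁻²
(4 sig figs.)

u_P = c⁷/(ℏG²)
  = 2.177 × 10⁵⁹ / 4.699 × 10⁻⁵⁵
  = 4.632 × 10¹¹³ J/m³

4.632 × 10¹¹³ J/m³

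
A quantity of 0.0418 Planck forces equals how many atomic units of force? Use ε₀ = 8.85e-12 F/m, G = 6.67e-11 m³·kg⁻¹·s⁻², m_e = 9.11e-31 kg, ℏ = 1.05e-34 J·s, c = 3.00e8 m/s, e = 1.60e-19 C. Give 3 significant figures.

Planck force: F_P = c⁴/G = 1.21e44 N
atomic unit of force: F_au = E_h/a₀ = m_e²e⁶/((4πε₀)³ℏ⁴) = 8.33e-8 N
0.0418 × 1.21e44 / 8.33e-8 = 6.10e49

6.10e49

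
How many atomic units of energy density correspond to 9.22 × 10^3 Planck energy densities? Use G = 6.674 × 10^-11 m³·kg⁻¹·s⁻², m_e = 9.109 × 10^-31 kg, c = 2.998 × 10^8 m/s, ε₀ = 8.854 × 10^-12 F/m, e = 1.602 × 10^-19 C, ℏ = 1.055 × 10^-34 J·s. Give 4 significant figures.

Planck energy density: u_P = c⁷/(ℏG²) = 4.632 × 10^113 J/m³
atomic unit of energy density: u_au = E_h/a₀³ = m_e⁴e¹⁰/((4πε₀)⁵ℏ⁸) = 2.929 × 10^13 J/m³
9.22 × 10^3 × 4.632 × 10^113 / 2.929 × 10^13 = 1.458 × 10^104

1.458 × 10^104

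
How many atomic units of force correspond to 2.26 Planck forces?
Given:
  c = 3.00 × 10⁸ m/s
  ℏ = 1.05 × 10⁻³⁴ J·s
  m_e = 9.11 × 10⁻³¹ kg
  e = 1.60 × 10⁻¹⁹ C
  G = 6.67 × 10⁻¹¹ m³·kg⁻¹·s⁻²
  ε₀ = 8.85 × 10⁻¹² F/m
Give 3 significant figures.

3.30 × 10⁵¹

Planck force: F_P = c⁴/G = 1.21 × 10⁴⁴ N
atomic unit of force: F_au = E_h/a₀ = m_e²e⁶/((4πε₀)³ℏ⁴) = 8.33 × 10⁻⁸ N
2.26 × 1.21 × 10⁴⁴ / 8.33 × 10⁻⁸ = 3.30 × 10⁵¹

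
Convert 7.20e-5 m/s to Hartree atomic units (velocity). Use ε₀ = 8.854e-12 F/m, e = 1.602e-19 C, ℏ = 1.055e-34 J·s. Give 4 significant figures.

3.293e-11

atomic unit of velocity: v_au = e²/(4πε₀ℏ) = 2.186e6 m/s.
7.20e-5 / 2.186e6 = 3.293e-11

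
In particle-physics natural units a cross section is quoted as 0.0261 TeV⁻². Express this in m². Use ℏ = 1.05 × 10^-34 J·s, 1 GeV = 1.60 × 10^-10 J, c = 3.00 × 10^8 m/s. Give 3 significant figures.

Area is [L]² = [E]⁻²·(ℏc)²; restore (ℏc)².
1 GeV⁻² → (ℏc)² × (1 GeV in J)⁻² = 3.88 × 10^-32 m².
Convert the energy scale: 0.0261 TeV⁻² = 2.61 × 10^-8 GeV⁻².
Result: 2.61 × 10^-8 × 3.88 × 10^-32 = 1.01 × 10^-39 m².

1.01 × 10^-39 m²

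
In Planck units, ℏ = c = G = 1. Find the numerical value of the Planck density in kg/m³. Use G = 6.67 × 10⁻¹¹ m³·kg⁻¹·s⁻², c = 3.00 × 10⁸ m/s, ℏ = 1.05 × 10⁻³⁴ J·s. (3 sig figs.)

5.20 × 10⁹⁶ kg/m³

From ℏ = c = G = 1 the density scale is ρ_P = c⁵/(ℏG²).
  = 2.43 × 10⁴² / 4.67 × 10⁻⁵⁵
  = 5.20 × 10⁹⁶ kg/m³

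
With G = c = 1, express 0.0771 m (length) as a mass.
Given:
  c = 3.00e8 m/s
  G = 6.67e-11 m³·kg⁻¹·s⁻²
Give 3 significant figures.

1.04e26 kg

Length → mass via c²/G.
0.0771 m × (c²/G) = 1.04e26 kg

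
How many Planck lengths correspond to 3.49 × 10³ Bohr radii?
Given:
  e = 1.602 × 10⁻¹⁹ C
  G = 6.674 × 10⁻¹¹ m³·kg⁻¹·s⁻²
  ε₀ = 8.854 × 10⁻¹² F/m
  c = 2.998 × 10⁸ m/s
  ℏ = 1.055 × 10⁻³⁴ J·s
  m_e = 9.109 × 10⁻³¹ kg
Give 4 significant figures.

1.144 × 10²⁸

Bohr radius: a₀ = 4πε₀ℏ²/(m_e e²) = 5.297 × 10⁻¹¹ m
Planck length: ℓ_P = √(ℏG/c³) = 1.616 × 10⁻³⁵ m
3.49 × 10³ × 5.297 × 10⁻¹¹ / 1.616 × 10⁻³⁵ = 1.144 × 10²⁸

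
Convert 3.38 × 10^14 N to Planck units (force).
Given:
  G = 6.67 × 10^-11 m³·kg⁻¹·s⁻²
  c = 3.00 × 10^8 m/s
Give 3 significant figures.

Planck force: F_P = c⁴/G = 1.21 × 10^44 N.
3.38 × 10^14 / 1.21 × 10^44 = 2.78 × 10^-30

2.78 × 10^-30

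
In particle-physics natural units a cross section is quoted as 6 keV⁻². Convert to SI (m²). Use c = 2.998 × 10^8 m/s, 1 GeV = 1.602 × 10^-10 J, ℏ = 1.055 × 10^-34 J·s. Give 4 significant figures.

Area is [L]² = [E]⁻²·(ℏc)²; restore (ℏc)².
1 GeV⁻² → (ℏc)² × (1 GeV in J)⁻² = 3.898 × 10^-32 m².
Convert the energy scale: 6 keV⁻² = 6.00 × 10^12 GeV⁻².
Result: 6.00 × 10^12 × 3.898 × 10^-32 = 2.339 × 10^-19 m².

2.339 × 10^-19 m²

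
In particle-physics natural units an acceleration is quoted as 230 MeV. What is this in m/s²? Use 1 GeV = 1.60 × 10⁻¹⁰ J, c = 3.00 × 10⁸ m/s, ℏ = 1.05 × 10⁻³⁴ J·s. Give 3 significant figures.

1.05 × 10³² m/s²

Acceleration is [L]/[T]² = c·[E]/ℏ.
1 GeV → c/ℏ × (1 GeV in J) = 4.57 × 10³² m/s².
Convert the energy scale: 230 MeV = 0.230 GeV.
Result: 0.230 × 4.57 × 10³² = 1.05 × 10³² m/s².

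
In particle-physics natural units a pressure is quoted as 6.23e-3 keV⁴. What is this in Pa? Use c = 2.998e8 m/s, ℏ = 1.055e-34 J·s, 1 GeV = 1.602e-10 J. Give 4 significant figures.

Pressure is [E]/[L]³ = [E]⁴/(ℏc)³.
1 GeV⁴ → 1/(ℏc)³ × (1 GeV in J)⁴ = 2.082e37 Pa.
Convert the energy scale: 6.23e-3 keV⁴ = 6.23e-27 GeV⁴.
Result: 6.23e-27 × 2.082e37 = 1.297e11 Pa.

1.297e11 Pa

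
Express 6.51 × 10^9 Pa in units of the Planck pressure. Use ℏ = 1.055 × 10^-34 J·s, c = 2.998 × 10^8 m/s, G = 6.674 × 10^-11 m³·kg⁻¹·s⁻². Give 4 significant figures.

1.405 × 10^-104

Planck pressure: p_P = c⁷/(ℏG²) = 4.632 × 10^113 Pa.
6.51 × 10^9 / 4.632 × 10^113 = 1.405 × 10^-104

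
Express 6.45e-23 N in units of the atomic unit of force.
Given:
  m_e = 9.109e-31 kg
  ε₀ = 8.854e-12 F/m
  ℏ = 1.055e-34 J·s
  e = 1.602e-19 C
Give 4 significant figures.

7.847e-16

atomic unit of force: F_au = E_h/a₀ = m_e²e⁶/((4πε₀)³ℏ⁴) = 8.220e-8 N.
6.45e-23 / 8.220e-8 = 7.847e-16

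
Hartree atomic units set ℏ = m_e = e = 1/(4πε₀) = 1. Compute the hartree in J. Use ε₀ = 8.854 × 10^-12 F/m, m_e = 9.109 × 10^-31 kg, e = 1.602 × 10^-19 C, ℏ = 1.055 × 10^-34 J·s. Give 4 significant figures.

4.354 × 10^-18 J

The unique combination of the constants set to 1 with dimensions of energy is E_h = m_e e⁴/(4πε₀ℏ)².
  = 6.000 × 10^-106 / 1.378 × 10^-88
  = 4.354 × 10^-18 J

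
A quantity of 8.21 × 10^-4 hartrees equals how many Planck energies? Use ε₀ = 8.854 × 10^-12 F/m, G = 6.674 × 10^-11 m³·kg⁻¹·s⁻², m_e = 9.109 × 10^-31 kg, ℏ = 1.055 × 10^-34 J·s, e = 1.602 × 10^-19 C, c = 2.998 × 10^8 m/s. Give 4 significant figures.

hartree: E_h = m_e e⁴/(4πε₀ℏ)² = 4.354 × 10^-18 J
Planck energy: E_P = √(ℏc⁵/G) = 1.957 × 10^9 J
8.21 × 10^-4 × 4.354 × 10^-18 / 1.957 × 10^9 = 1.827 × 10^-30

1.827 × 10^-30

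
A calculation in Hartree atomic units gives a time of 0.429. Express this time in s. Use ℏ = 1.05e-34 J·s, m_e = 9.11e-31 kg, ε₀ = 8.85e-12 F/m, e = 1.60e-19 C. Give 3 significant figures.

1.03e-17 s

One atomic unit of time: τ_au = (4πε₀)²ℏ³/(m_e e⁴) = 2.40e-17 s.
0.429 × 2.40e-17 s = 1.03e-17 s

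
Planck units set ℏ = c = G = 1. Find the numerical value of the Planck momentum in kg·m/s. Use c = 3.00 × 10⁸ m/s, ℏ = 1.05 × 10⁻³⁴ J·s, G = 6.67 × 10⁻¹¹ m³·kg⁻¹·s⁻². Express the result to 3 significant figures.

The unique combination of the constants set to 1 with dimensions of momentum is p_P = √(ℏc³/G).
  = √(42.5)
  = 6.52 kg·m/s

6.52 kg·m/s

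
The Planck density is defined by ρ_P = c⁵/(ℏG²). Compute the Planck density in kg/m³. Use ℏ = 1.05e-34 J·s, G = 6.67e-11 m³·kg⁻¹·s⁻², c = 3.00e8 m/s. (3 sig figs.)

5.20e96 kg/m³

ρ_P = c⁵/(ℏG²)
  = 2.43e42 / 4.67e-55
  = 5.20e96 kg/m³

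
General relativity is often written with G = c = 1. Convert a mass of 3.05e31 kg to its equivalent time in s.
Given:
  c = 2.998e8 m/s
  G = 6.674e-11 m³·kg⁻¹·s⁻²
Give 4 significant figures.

Mass → time via G/c³.
3.05e31 kg × (G/c³) = 7.554e-5 s

7.554e-5 s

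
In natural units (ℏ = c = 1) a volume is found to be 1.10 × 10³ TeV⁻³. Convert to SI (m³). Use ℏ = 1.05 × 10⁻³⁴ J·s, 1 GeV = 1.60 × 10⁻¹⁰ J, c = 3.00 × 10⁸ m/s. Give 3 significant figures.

8.39 × 10⁻⁵⁴ m³

Volume is [L]³ = [E]⁻³·(ℏc)³.
1 GeV⁻³ → (ℏc)³ × (1 GeV in J)⁻³ = 7.63 × 10⁻⁴⁸ m³.
Convert the energy scale: 1.10 × 10³ TeV⁻³ = 1.10 × 10⁻⁶ GeV⁻³.
Result: 1.10 × 10⁻⁶ × 7.63 × 10⁻⁴⁸ = 8.39 × 10⁻⁵⁴ m³.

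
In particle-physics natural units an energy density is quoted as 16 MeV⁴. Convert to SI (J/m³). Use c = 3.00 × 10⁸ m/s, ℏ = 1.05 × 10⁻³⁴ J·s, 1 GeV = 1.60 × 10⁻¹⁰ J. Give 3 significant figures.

3.35 × 10²⁶ J/m³

[E]/[L]³ = [E]⁴/(ℏc)³; restore (ℏc)⁻³.
1 GeV⁴ → 1/(ℏc)³ × (1 GeV in J)⁴ = 2.10 × 10³⁷ J/m³.
Convert the energy scale: 16 MeV⁴ = 1.60 × 10⁻¹¹ GeV⁴.
Result: 1.60 × 10⁻¹¹ × 2.10 × 10³⁷ = 3.35 × 10²⁶ J/m³.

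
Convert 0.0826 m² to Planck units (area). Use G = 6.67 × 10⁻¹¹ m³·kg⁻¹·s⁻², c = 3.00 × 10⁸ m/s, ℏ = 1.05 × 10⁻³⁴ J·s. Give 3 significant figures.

3.18 × 10⁶⁸

Planck area: A_P = ℏG/c³ = 2.59 × 10⁻⁷⁰ m².
0.0826 / 2.59 × 10⁻⁷⁰ = 3.18 × 10⁶⁸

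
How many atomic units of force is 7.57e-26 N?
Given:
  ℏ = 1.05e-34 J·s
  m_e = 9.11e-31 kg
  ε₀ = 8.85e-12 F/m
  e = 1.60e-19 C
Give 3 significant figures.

atomic unit of force: F_au = E_h/a₀ = m_e²e⁶/((4πε₀)³ℏ⁴) = 8.33e-8 N.
7.57e-26 / 8.33e-8 = 9.09e-19

9.09e-19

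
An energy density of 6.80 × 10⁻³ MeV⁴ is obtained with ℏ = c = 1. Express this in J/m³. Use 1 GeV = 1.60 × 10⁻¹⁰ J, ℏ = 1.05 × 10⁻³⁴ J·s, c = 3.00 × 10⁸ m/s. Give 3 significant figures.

1.43 × 10²³ J/m³

[E]/[L]³ = [E]⁴/(ℏc)³; restore (ℏc)⁻³.
1 GeV⁴ → 1/(ℏc)³ × (1 GeV in J)⁴ = 2.10 × 10³⁷ J/m³.
Convert the energy scale: 6.80 × 10⁻³ MeV⁴ = 6.80 × 10⁻¹⁵ GeV⁴.
Result: 6.80 × 10⁻¹⁵ × 2.10 × 10³⁷ = 1.43 × 10²³ J/m³.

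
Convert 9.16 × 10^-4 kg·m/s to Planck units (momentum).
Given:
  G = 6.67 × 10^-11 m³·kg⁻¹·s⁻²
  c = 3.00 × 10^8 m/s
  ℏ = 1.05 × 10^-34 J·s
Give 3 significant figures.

1.41 × 10^-4

Planck momentum: p_P = √(ℏc³/G) = 6.52 kg·m/s.
9.16 × 10^-4 / 6.52 = 1.41 × 10^-4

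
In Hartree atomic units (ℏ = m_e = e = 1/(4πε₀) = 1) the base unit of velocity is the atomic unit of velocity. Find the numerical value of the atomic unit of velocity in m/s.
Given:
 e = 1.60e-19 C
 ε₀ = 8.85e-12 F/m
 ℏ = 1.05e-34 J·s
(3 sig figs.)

2.19e6 m/s

v_au = e²/(4πε₀ℏ)
  = 2.56e-38 / 1.17e-44
  = 2.19e6 m/s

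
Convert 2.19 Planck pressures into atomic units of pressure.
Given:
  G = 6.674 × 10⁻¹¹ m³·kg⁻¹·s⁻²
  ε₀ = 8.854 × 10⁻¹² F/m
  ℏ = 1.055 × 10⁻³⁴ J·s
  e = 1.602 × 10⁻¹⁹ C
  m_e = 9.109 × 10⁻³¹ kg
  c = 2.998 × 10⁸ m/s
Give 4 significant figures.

3.463 × 10¹⁰⁰

Planck pressure: p_P = c⁷/(ℏG²) = 4.632 × 10¹¹³ Pa
atomic unit of pressure: P_au = E_h/a₀³ = m_e⁴e¹⁰/((4πε₀)⁵ℏ⁸) = 2.929 × 10¹³ Pa
2.19 × 4.632 × 10¹¹³ / 2.929 × 10¹³ = 3.463 × 10¹⁰⁰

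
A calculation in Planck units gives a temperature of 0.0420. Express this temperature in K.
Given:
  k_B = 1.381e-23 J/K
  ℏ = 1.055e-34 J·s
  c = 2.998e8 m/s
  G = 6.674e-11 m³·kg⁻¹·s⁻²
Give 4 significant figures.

5.951e30 K

One Planck temperature: T_P = √(ℏc⁵/G) / k_B = 1.417e32 K.
0.0420 × 1.417e32 K = 5.951e30 K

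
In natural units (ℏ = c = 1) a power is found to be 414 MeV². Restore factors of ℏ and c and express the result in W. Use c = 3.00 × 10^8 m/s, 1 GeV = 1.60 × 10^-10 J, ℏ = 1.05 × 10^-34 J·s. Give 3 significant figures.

Power is [E]/[T] = [E]²/ℏ.
1 GeV² → 1/ℏ × (1 GeV in J)² = 2.44 × 10^14 W.
Convert the energy scale: 414 MeV² = 4.14 × 10^-4 GeV².
Result: 4.14 × 10^-4 × 2.44 × 10^14 = 1.01 × 10^11 W.

1.01 × 10^11 W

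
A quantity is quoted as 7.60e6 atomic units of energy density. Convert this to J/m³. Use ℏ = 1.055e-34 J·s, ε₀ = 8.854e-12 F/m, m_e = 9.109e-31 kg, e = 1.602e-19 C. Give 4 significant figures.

2.226e20 J/m³

One atomic unit of energy density: u_au = E_h/a₀³ = m_e⁴e¹⁰/((4πε₀)⁵ℏ⁸) = 2.929e13 J/m³.
7.60e6 × 2.929e13 J/m³ = 2.226e20 J/m³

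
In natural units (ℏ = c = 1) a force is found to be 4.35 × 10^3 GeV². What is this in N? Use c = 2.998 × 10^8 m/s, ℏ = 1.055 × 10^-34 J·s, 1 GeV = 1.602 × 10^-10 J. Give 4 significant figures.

3.530 × 10^9 N

Force is [E]/[L] = [E]²/(ℏc); restore (ℏc)⁻¹.
1 GeV² → 1/(ℏc) × (1 GeV in J)² = 8.114 × 10^5 N.
Result: 4.35 × 10^3 × 8.114 × 10^5 = 3.530 × 10^9 N.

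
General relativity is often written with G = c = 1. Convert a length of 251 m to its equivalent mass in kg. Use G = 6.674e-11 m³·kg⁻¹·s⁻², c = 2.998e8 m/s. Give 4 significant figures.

Length → mass via c²/G.
251 m × (c²/G) = 3.380e29 kg

3.380e29 kg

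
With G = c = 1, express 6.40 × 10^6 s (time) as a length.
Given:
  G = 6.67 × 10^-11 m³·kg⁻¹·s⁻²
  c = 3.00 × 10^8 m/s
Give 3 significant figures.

1.92 × 10^15 m

Time → length via c.
6.40 × 10^6 s × (c) = 1.92 × 10^15 m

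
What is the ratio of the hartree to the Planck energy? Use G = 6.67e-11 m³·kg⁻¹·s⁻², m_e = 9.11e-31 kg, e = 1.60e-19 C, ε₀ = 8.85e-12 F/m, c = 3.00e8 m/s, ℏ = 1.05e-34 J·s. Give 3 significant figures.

hartree: E_h = m_e e⁴/(4πε₀ℏ)² = 4.38e-18 J
Planck energy: E_P = √(ℏc⁵/G) = 1.96e9 J
ratio = 4.38e-18 / 1.96e9 = 2.24e-27

2.24e-27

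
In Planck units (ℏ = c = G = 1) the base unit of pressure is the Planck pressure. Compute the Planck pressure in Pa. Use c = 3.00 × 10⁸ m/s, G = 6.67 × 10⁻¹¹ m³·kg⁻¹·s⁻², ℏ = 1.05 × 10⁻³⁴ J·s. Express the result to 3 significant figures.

p_P = c⁷/(ℏG²)
  = 2.19 × 10⁵⁹ / 4.67 × 10⁻⁵⁵
  = 4.68 × 10¹¹³ Pa

4.68 × 10¹¹³ Pa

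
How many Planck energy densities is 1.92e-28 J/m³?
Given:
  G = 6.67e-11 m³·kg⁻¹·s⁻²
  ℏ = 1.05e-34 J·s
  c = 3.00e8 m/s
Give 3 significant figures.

Planck energy density: u_P = c⁷/(ℏG²) = 4.68e113 J/m³.
1.92e-28 / 4.68e113 = 4.10e-142

4.10e-142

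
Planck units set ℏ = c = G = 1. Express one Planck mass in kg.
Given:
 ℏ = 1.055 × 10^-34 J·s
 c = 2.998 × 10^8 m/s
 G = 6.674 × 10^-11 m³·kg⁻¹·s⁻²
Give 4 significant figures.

The unique combination of the constants set to 1 with dimensions of mass is m_P = √(ℏc/G).
  = √(4.739 × 10^-16)
  = 2.177 × 10^-8 kg

2.177 × 10^-8 kg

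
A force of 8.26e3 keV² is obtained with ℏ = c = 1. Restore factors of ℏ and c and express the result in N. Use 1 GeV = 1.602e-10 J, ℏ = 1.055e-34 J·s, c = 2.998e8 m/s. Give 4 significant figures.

6.702e-3 N

Force is [E]/[L] = [E]²/(ℏc); restore (ℏc)⁻¹.
1 GeV² → 1/(ℏc) × (1 GeV in J)² = 8.114e5 N.
Convert the energy scale: 8.26e3 keV² = 8.26e-9 GeV².
Result: 8.26e-9 × 8.114e5 = 6.702e-3 N.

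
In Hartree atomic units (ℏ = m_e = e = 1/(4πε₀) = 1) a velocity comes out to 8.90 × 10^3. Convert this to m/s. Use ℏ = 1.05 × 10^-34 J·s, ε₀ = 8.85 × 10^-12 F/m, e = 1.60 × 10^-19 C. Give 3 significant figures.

One atomic unit of velocity: v_au = e²/(4πε₀ℏ) = 2.19 × 10^6 m/s.
8.90 × 10^3 × 2.19 × 10^6 m/s = 1.95 × 10^10 m/s

1.95 × 10^10 m/s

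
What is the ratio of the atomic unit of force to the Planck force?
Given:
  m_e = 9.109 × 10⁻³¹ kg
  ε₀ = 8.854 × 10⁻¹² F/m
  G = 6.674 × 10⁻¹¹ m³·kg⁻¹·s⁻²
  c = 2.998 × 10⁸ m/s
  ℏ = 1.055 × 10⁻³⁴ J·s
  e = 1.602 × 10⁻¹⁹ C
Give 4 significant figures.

atomic unit of force: F_au = E_h/a₀ = m_e²e⁶/((4πε₀)³ℏ⁴) = 8.220 × 10⁻⁸ N
Planck force: F_P = c⁴/G = 1.210 × 10⁴⁴ N
ratio = 8.220 × 10⁻⁸ / 1.210 × 10⁴⁴ = 6.791 × 10⁻⁵²

6.791 × 10⁻⁵²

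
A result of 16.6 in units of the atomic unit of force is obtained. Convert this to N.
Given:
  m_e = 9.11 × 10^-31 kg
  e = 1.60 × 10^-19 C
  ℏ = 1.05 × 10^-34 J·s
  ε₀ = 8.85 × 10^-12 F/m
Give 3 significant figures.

One atomic unit of force: F_au = E_h/a₀ = m_e²e⁶/((4πε₀)³ℏ⁴) = 8.33 × 10^-8 N.
16.6 × 8.33 × 10^-8 N = 1.38 × 10^-6 N

1.38 × 10^-6 N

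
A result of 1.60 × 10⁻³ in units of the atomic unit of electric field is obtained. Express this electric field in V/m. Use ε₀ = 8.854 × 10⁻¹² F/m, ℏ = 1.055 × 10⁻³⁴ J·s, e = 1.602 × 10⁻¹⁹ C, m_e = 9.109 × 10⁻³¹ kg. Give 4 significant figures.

One atomic unit of electric field: E_au = E_h/(e a₀) = m_e²e⁵/((4πε₀)³ℏ⁴) = 5.131 × 10¹¹ V/m.
1.60 × 10⁻³ × 5.131 × 10¹¹ V/m = 8.209 × 10⁸ V/m

8.209 × 10⁸ V/m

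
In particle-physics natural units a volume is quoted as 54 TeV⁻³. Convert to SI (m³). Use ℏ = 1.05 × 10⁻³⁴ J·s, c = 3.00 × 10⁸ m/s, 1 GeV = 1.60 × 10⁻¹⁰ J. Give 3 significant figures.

Volume is [L]³ = [E]⁻³·(ℏc)³.
1 GeV⁻³ → (ℏc)³ × (1 GeV in J)⁻³ = 7.63 × 10⁻⁴⁸ m³.
Convert the energy scale: 54 TeV⁻³ = 5.40 × 10⁻⁸ GeV⁻³.
Result: 5.40 × 10⁻⁸ × 7.63 × 10⁻⁴⁸ = 4.12 × 10⁻⁵⁵ m³.

4.12 × 10⁻⁵⁵ m³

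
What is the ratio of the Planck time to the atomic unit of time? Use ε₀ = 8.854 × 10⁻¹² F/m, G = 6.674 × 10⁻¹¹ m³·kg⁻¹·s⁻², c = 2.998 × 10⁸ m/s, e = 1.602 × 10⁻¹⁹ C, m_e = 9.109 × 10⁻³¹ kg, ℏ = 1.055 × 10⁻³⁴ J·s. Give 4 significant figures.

Planck time: t_P = √(ℏG/c⁵) = 5.392 × 10⁻⁴⁴ s
atomic unit of time: τ_au = (4πε₀)²ℏ³/(m_e e⁴) = 2.423 × 10⁻¹⁷ s
ratio = 5.392 × 10⁻⁴⁴ / 2.423 × 10⁻¹⁷ = 2.225 × 10⁻²⁷

2.225 × 10⁻²⁷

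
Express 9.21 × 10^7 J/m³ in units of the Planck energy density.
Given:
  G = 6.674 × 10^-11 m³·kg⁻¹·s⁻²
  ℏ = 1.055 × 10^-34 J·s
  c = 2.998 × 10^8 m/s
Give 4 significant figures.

Planck energy density: u_P = c⁷/(ℏG²) = 4.632 × 10^113 J/m³.
9.21 × 10^7 / 4.632 × 10^113 = 1.988 × 10^-106

1.988 × 10^-106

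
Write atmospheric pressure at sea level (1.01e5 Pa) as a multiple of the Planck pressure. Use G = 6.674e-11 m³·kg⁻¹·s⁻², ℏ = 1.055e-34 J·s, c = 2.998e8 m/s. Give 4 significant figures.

2.180e-109

Planck pressure: p_P = c⁷/(ℏG²) = 4.632e113 Pa.
1.01e5 / 4.632e113 = 2.180e-109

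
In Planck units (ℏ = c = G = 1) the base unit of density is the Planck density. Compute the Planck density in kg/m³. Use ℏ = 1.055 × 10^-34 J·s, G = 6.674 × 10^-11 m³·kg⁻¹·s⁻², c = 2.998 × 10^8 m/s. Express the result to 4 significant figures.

ρ_P = c⁵/(ℏG²)
  = 2.422 × 10^42 / 4.699 × 10^-55
  = 5.154 × 10^96 kg/m³

5.154 × 10^96 kg/m³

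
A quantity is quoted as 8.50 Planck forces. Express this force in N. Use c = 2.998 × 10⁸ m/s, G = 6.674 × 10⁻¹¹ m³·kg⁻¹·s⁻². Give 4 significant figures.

One Planck force: F_P = c⁴/G = 1.210 × 10⁴⁴ N.
8.50 × 1.210 × 10⁴⁴ N = 1.029 × 10⁴⁵ N

1.029 × 10⁴⁵ N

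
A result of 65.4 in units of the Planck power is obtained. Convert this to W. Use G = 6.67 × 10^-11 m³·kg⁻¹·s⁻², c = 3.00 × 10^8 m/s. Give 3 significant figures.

One Planck power: P_P = c⁵/G = 3.64 × 10^52 W.
65.4 × 3.64 × 10^52 W = 2.38 × 10^54 W

2.38 × 10^54 W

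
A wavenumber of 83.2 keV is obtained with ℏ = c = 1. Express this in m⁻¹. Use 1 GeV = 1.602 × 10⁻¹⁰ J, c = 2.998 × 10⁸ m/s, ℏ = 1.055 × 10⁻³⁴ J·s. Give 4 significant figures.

Inverse length is [E]/(ℏc).
1 GeV → 1/(ℏc) × (1 GeV in J) = 5.065 × 10¹⁵ m⁻¹.
Convert the energy scale: 83.2 keV = 8.32 × 10⁻⁵ GeV.
Result: 8.32 × 10⁻⁵ × 5.065 × 10¹⁵ = 4.214 × 10¹¹ m⁻¹.

4.214 × 10¹¹ m⁻¹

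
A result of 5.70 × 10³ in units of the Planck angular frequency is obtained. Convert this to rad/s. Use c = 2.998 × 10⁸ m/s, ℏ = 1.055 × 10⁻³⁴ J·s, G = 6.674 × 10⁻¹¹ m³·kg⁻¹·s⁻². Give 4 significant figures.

One Planck angular frequency: ω_P = √(c⁵/(ℏG)) = 1.855 × 10⁴³ rad/s.
5.70 × 10³ × 1.855 × 10⁴³ rad/s = 1.057 × 10⁴⁷ rad/s

1.057 × 10⁴⁷ rad/s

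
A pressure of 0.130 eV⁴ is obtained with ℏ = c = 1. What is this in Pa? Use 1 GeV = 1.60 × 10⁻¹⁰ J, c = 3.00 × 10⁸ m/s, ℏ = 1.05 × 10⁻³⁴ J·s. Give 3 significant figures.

2.73 Pa

Pressure is [E]/[L]³ = [E]⁴/(ℏc)³.
1 GeV⁴ → 1/(ℏc)³ × (1 GeV in J)⁴ = 2.10 × 10³⁷ Pa.
Convert the energy scale: 0.130 eV⁴ = 1.30 × 10⁻³⁷ GeV⁴.
Result: 1.30 × 10⁻³⁷ × 2.10 × 10³⁷ = 2.73 Pa.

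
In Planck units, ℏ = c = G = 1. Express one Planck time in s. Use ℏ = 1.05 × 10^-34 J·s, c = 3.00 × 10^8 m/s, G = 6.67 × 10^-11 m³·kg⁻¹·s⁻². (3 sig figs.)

Dimensional analysis gives t_P = √(ℏG/c⁵).
  = √(2.88 × 10^-87)
  = 5.37 × 10^-44 s

5.37 × 10^-44 s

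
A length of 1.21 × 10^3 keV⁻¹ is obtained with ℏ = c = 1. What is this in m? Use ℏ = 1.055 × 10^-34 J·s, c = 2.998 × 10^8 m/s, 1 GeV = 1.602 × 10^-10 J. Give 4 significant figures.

A length is [E]⁻¹ in ℏ=c=1; restore one factor of ℏc.
1 GeV⁻¹ → ℏc × (1 GeV in J)⁻¹ = 1.974 × 10^-16 m.
Convert the energy scale: 1.21 × 10^3 keV⁻¹ = 1.21 × 10^9 GeV⁻¹.
Result: 1.21 × 10^9 × 1.974 × 10^-16 = 2.389 × 10^-7 m.

2.389 × 10^-7 m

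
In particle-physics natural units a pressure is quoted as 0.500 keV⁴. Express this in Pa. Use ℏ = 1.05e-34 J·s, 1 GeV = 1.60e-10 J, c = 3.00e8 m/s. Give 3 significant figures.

Pressure is [E]/[L]³ = [E]⁴/(ℏc)³.
1 GeV⁴ → 1/(ℏc)³ × (1 GeV in J)⁴ = 2.10e37 Pa.
Convert the energy scale: 0.500 keV⁴ = 5.00e-25 GeV⁴.
Result: 5.00e-25 × 2.10e37 = 1.05e13 Pa.

1.05e13 Pa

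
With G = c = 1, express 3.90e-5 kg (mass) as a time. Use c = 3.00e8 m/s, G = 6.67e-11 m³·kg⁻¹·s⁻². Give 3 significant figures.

9.63e-41 s

Mass → time via G/c³.
3.90e-5 kg × (G/c³) = 9.63e-41 s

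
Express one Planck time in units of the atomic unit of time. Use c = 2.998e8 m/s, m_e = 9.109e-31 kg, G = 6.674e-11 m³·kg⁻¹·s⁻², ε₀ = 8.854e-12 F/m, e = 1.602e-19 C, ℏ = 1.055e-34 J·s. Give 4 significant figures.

Planck time: t_P = √(ℏG/c⁵) = 5.392e-44 s
atomic unit of time: τ_au = (4πε₀)²ℏ³/(m_e e⁴) = 2.423e-17 s
ratio = 5.392e-44 / 2.423e-17 = 2.225e-27

2.225e-27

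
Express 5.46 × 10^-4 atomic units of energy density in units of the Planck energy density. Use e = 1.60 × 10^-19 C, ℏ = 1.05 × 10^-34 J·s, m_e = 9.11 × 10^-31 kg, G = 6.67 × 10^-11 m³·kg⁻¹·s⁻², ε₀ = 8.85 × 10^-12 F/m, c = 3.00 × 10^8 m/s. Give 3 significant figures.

3.51 × 10^-104

atomic unit of energy density: u_au = E_h/a₀³ = m_e⁴e¹⁰/((4πε₀)⁵ℏ⁸) = 3.01 × 10^13 J/m³
Planck energy density: u_P = c⁷/(ℏG²) = 4.68 × 10^113 J/m³
5.46 × 10^-4 × 3.01 × 10^13 / 4.68 × 10^113 = 3.51 × 10^-104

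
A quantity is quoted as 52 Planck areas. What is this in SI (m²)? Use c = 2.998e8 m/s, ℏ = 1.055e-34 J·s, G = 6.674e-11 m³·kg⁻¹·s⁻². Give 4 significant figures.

1.359e-68 m²

One Planck area: A_P = ℏG/c³ = 2.613e-70 m².
52 × 2.613e-70 m² = 1.359e-68 m²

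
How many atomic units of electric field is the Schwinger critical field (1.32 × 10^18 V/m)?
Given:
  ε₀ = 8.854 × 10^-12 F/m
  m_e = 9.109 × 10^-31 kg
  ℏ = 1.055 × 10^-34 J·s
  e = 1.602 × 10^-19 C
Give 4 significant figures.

atomic unit of electric field: E_au = E_h/(e a₀) = m_e²e⁵/((4πε₀)³ℏ⁴) = 5.131 × 10^11 V/m.
1.32 × 10^18 / 5.131 × 10^11 = 2.573 × 10^6

2.573 × 10^6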